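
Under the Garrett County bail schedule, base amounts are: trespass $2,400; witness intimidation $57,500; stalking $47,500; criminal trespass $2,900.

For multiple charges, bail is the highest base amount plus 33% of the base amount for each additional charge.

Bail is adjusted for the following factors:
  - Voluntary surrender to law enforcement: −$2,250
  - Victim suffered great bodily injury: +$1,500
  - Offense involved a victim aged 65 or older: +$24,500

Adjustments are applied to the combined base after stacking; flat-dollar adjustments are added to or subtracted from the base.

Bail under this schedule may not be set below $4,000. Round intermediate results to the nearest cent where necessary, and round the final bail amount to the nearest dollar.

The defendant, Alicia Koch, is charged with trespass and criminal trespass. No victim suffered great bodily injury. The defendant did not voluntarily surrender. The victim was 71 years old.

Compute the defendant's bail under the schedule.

Base amounts from the schedule: trespass $2,400; criminal trespass $2,900.
Stacking rule: highest base plus 33% of each additional charge. Highest is criminal trespass at $2,900. Additional: $2,400 × 33% = $792. Combined base = $2,900 + $792 = $3,692.
Offense involved a victim aged 65 or older (+$24,500 flat): $3,692 + $24,500 = $28,192.
$28,192 is at or above the $4,000 minimum.

$28,192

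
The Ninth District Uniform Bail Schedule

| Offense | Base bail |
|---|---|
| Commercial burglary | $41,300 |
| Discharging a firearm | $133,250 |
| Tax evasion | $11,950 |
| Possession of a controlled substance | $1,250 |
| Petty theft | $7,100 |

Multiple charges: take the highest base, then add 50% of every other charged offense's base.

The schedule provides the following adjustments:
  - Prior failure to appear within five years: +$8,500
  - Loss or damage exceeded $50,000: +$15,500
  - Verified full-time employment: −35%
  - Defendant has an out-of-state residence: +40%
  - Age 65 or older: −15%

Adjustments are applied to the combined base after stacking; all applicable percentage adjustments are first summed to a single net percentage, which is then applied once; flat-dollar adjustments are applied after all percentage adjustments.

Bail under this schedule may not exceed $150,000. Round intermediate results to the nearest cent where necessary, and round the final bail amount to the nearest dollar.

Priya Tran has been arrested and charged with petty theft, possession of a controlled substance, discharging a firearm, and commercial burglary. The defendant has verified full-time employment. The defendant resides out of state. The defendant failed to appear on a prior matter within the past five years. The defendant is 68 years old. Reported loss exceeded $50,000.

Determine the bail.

$150,000

Base amounts from the schedule: petty theft $7,100; possession of a controlled substance $1,250; discharging a firearm $133,250; commercial burglary $41,300.
Stacking rule: highest base plus 50% of each additional charge. Highest is discharging a firearm at $133,250. Additional: $7,100 × 50% = $3,550; $1,250 × 50% = $625; $41,300 × 50% = $20,650. Combined base = $133,250 + $24,825 = $158,075.
Net percentage adjustment: −35% +40% −15% = −10%. $158,075 × 0.9 = $142,267.50.
Prior failure to appear within five years (+$8,500 flat): $142,267.50 + $8,500 = $150,767.50.
Loss or damage exceeded $50,000 (+$15,500 flat): $150,767.50 + $15,500 = $166,267.50.
Result $166,267.50 exceeds the maximum of $150,000; bail is capped at $150,000.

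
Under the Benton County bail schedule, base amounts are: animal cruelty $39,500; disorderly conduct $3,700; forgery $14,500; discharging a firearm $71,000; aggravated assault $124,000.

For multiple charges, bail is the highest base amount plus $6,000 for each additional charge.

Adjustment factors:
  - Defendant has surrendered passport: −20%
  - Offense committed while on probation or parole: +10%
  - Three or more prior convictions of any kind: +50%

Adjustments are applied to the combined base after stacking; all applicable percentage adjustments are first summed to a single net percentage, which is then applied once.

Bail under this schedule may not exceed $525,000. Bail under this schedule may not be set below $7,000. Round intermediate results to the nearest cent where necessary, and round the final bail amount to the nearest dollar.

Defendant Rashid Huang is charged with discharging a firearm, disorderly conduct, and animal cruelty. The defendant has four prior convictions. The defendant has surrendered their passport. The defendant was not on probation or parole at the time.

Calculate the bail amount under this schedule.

$107,900

Base amounts from the schedule: discharging a firearm $71,000; disorderly conduct $3,700; animal cruelty $39,500.
Stacking rule: highest base plus $6,000 per additional charge. Highest is discharging a firearm at $71,000; 2 additional charges → +$12,000. Combined base = $83,000.
Net percentage adjustment: −20% +50% = +30%. $83,000 × 1.3 = $107,900.
$107,900 is within the $525,000 maximum.
$107,900 is at or above the $7,000 minimum.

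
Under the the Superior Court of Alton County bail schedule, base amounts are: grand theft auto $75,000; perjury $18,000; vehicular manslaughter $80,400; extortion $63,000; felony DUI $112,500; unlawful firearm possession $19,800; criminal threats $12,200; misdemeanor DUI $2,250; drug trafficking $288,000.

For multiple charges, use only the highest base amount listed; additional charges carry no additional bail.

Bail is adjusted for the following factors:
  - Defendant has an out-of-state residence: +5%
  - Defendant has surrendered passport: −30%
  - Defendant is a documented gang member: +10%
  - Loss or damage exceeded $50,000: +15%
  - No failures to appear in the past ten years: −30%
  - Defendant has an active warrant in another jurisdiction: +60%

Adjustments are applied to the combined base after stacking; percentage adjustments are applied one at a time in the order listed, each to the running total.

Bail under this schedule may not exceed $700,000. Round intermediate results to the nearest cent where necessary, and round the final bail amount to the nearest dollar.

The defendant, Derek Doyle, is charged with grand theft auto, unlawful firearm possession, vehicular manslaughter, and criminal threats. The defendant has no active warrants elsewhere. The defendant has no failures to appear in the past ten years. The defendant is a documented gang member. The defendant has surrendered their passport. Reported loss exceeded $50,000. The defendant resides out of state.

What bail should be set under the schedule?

Base amounts from the schedule: grand theft auto $75,000; unlawful firearm possession $19,800; vehicular manslaughter $80,400; criminal threats $12,200.
Stacking rule: use the highest base only. Highest is vehicular manslaughter at $80,400. Combined base = $80,400.
Defendant has an out-of-state residence (+5%): $80,400 × 1.05 = $84,420.
Defendant has surrendered passport (−30%): $84,420 × 0.7 = $59,094.
Defendant is a documented gang member (+10%): $59,094 × 1.1 = $65,003.40.
Loss or damage exceeded $50,000 (+15%): $65,003.40 × 1.15 = $74,753.91.
No failures to appear in the past ten years (−30%): $74,753.91 × 0.7 = $52,327.74.
$52,327.74 is within the $700,000 maximum.
Rounded to the nearest dollar: $52,328.

$52,328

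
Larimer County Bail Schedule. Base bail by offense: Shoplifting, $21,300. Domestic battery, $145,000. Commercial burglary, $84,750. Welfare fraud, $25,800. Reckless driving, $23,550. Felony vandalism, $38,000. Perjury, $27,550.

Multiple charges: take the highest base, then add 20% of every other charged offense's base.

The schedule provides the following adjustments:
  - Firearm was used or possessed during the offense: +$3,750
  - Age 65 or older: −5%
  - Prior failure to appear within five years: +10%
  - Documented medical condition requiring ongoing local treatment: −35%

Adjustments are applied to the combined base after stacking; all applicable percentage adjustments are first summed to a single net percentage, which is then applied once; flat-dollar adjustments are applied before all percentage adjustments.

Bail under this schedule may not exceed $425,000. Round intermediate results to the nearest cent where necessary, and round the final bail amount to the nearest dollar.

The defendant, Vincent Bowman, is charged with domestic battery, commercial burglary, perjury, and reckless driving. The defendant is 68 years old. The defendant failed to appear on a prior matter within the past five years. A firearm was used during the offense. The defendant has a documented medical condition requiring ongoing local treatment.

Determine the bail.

Base amounts from the schedule: domestic battery $145,000; commercial burglary $84,750; perjury $27,550; reckless driving $23,550.
Stacking rule: highest base plus 20% of each additional charge. Highest is domestic battery at $145,000. Additional: $84,750 × 20% = $16,950; $27,550 × 20% = $5,510; $23,550 × 20% = $4,710. Combined base = $145,000 + $27,170 = $172,170.
Firearm was used or possessed during the offense (+$3,750 flat): $172,170 + $3,750 = $175,920.
Net percentage adjustment: −5% +10% −35% = −30%. $175,920 × 0.7 = $123,144.
$123,144 is within the $425,000 maximum.

$123,144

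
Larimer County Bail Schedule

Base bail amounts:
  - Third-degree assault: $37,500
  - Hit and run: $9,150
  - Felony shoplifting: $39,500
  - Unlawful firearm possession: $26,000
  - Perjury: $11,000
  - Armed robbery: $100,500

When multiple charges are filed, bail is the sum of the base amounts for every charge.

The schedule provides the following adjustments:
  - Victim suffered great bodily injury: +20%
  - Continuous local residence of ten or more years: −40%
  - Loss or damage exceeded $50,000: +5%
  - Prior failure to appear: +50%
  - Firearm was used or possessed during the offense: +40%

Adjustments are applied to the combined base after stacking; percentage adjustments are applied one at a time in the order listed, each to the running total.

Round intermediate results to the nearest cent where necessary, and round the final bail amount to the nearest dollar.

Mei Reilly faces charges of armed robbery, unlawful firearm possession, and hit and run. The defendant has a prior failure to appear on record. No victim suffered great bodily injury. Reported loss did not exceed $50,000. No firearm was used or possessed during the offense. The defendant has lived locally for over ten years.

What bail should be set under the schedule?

Base amounts from the schedule: armed robbery $100,500; unlawful firearm possession $26,000; hit and run $9,150.
Stacking rule: sum of all bases. $100,500 + $26,000 + $9,150 = $135,650.
Continuous local residence of ten or more years (−40%): $135,650 × 0.6 = $81,390.
Prior failure to appear (+50%): $81,390 × 1.5 = $122,085.

$122,085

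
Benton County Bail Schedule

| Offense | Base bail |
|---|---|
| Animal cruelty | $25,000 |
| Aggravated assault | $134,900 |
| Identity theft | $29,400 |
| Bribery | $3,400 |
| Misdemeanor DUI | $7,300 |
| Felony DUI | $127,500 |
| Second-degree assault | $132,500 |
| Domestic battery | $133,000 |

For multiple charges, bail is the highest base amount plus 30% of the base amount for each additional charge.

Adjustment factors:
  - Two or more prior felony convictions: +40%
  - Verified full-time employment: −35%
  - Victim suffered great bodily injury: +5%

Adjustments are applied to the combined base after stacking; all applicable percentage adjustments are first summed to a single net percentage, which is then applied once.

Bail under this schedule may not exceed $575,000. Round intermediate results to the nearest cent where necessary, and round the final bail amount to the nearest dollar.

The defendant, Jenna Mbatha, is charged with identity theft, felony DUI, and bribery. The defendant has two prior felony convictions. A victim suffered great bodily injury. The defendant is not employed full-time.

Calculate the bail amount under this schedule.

Base amounts from the schedule: identity theft $29,400; felony DUI $127,500; bribery $3,400.
Stacking rule: highest base plus 30% of each additional charge. Highest is felony DUI at $127,500. Additional: $29,400 × 30% = $8,820; $3,400 × 30% = $1,020. Combined base = $127,500 + $9,840 = $137,340.
Net percentage adjustment: +40% +5% = +45%. $137,340 × 1.45 = $199,143.
$199,143 is within the $575,000 maximum.

$199,143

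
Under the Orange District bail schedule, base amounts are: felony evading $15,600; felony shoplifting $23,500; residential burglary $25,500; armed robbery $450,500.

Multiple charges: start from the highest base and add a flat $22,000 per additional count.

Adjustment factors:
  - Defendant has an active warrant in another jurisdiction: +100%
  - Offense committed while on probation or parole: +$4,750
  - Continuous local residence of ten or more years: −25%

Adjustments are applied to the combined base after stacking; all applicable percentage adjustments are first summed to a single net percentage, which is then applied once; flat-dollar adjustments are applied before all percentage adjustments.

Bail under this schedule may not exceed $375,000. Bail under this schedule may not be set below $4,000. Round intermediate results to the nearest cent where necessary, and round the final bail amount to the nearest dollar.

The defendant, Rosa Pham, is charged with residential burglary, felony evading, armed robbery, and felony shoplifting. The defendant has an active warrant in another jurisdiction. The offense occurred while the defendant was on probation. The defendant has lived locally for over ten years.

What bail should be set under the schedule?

Base amounts from the schedule: residential burglary $25,500; felony evading $15,600; armed robbery $450,500; felony shoplifting $23,500.
Stacking rule: highest base plus $22,000 per additional charge. Highest is armed robbery at $450,500; 3 additional charges → +$66,000. Combined base = $516,500.
Offense committed while on probation or parole (+$4,750 flat): $516,500 + $4,750 = $521,250.
Net percentage adjustment: +100% −25% = +75%. $521,250 × 1.75 = $912,187.50.
Result $912,187.50 exceeds the maximum of $375,000; bail is capped at $375,000.
$375,000 is at or above the $4,000 minimum.

$375,000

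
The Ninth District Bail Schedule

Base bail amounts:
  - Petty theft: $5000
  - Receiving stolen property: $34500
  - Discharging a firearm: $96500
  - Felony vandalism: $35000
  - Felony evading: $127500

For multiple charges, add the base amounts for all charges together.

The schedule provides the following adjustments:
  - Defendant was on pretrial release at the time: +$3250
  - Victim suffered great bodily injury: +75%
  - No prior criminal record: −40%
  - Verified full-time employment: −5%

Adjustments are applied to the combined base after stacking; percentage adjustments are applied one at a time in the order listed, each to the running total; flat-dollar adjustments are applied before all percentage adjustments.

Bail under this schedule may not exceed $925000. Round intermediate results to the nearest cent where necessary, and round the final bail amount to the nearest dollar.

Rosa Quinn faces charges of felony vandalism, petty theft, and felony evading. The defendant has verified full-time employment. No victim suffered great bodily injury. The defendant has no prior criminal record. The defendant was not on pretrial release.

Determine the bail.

Base amounts from the schedule: felony vandalism $35000; petty theft $5000; felony evading $127500.
Stacking rule: sum of all bases. $35000 + $5000 + $127500 = $167500.
No prior criminal record (−40%): $167500 × 0.6 = $100500.
Verified full-time employment (−5%): $100500 × 0.95 = $95475.
$95475 is within the $925000 maximum.

$95475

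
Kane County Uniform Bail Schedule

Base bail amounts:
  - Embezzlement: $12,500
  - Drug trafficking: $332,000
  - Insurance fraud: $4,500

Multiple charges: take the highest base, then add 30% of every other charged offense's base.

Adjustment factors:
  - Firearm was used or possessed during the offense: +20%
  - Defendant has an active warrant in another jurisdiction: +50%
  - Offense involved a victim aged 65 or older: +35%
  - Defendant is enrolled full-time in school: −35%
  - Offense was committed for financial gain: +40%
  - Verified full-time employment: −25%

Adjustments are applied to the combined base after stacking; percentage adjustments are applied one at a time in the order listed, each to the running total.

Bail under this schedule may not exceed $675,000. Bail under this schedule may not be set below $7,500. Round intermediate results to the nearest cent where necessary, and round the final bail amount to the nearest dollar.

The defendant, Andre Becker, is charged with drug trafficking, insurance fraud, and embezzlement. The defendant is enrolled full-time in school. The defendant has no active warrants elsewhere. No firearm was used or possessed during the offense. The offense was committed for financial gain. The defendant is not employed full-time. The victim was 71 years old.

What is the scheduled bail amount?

Base amounts from the schedule: drug trafficking $332,000; insurance fraud $4,500; embezzlement $12,500.
Stacking rule: highest base plus 30% of each additional charge. Highest is drug trafficking at $332,000. Additional: $4,500 × 30% = $1,350; $12,500 × 30% = $3,750. Combined base = $332,000 + $5,100 = $337,100.
Offense involved a victim aged 65 or older (+35%): $337,100 × 1.35 = $455,085.
Defendant is enrolled full-time in school (−35%): $455,085 × 0.65 = $295,805.25.
Offense was committed for financial gain (+40%): $295,805.25 × 1.4 = $414,127.35.
$414,127.35 is within the $675,000 maximum.
$414,127.35 is at or above the $7,500 minimum.
Rounded to the nearest dollar: $414,127.

$414,127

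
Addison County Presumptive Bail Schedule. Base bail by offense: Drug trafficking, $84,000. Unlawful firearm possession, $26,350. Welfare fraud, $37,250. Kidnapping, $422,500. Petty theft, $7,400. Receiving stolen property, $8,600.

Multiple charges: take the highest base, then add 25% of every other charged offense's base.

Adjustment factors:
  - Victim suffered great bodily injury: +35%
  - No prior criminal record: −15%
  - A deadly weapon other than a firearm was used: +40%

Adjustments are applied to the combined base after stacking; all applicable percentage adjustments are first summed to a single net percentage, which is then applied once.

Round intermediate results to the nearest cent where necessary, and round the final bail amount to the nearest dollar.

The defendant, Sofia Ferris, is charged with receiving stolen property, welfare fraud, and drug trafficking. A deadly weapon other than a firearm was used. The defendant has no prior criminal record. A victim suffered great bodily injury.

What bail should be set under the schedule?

Base amounts from the schedule: receiving stolen property $8,600; welfare fraud $37,250; drug trafficking $84,000.
Stacking rule: highest base plus 25% of each additional charge. Highest is drug trafficking at $84,000. Additional: $8,600 × 25% = $2,150; $37,250 × 25% = $9,312.50. Combined base = $84,000 + $11,462.50 = $95,462.50.
Net percentage adjustment: +35% −15% +40% = +60%. $95,462.50 × 1.6 = $152,740.

$152,740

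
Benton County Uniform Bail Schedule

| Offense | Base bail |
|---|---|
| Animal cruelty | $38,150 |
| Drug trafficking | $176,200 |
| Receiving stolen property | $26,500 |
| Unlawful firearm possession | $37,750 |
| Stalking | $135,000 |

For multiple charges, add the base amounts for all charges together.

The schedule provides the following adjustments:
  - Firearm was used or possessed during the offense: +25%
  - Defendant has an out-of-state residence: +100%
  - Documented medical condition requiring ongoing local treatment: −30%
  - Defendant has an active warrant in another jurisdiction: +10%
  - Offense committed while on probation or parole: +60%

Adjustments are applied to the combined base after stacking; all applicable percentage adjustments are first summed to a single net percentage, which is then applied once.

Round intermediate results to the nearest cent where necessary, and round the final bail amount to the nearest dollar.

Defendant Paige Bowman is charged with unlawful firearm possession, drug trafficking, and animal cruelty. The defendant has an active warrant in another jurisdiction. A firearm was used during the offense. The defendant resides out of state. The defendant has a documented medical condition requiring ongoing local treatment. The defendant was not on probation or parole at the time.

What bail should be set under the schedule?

$516,805

Base amounts from the schedule: unlawful firearm possession $37,750; drug trafficking $176,200; animal cruelty $38,150.
Stacking rule: sum of all bases. $37,750 + $176,200 + $38,150 = $252,100.
Net percentage adjustment: +25% +100% −30% +10% = +105%. $252,100 × 2.05 = $516,805.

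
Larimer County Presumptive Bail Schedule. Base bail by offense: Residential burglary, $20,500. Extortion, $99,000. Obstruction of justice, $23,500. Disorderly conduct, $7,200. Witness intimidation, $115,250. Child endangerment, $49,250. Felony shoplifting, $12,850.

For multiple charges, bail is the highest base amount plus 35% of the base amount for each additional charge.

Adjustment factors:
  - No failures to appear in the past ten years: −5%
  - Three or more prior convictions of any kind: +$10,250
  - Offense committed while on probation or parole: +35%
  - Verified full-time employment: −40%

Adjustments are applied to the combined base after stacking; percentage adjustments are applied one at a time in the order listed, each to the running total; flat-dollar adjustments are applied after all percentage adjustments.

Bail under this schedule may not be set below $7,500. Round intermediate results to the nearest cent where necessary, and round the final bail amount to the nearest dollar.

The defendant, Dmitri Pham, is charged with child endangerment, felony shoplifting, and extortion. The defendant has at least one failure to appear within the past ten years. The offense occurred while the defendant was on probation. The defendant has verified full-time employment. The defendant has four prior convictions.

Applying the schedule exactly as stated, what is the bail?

Base amounts from the schedule: child endangerment $49,250; felony shoplifting $12,850; extortion $99,000.
Stacking rule: highest base plus 35% of each additional charge. Highest is extortion at $99,000. Additional: $49,250 × 35% = $17,237.50; $12,850 × 35% = $4,497.50. Combined base = $99,000 + $21,735 = $120,735.
Offense committed while on probation or parole (+35%): $120,735 × 1.35 = $162,992.25.
Verified full-time employment (−40%): $162,992.25 × 0.6 = $97,795.35.
Three or more prior convictions of any kind (+$10,250 flat): $97,795.35 + $10,250 = $108,045.35.
$108,045.35 is at or above the $7,500 minimum.
Rounded to the nearest dollar: $108,045.

$108,045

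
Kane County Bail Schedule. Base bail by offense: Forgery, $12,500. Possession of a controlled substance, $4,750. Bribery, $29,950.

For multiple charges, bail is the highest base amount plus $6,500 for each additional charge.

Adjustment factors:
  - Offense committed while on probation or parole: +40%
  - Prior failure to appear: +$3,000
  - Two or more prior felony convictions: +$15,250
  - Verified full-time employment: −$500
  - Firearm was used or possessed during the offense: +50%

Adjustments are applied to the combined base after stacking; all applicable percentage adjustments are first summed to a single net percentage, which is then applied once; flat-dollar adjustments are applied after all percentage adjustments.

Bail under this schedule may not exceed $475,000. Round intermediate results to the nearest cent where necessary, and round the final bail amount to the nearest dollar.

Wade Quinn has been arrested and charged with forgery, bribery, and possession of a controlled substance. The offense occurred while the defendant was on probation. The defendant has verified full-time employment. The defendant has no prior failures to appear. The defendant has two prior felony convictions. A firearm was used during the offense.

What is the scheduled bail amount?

$96,355

Base amounts from the schedule: forgery $12,500; bribery $29,950; possession of a controlled substance $4,750.
Stacking rule: highest base plus $6,500 per additional charge. Highest is bribery at $29,950; 2 additional charges → +$13,000. Combined base = $42,950.
Net percentage adjustment: +40% +50% = +90%. $42,950 × 1.9 = $81,605.
Two or more prior felony convictions (+$15,250 flat): $81,605 + $15,250 = $96,855.
Verified full-time employment (−$500 flat): $96,855 − $500 = $96,355.
$96,355 is within the $475,000 maximum.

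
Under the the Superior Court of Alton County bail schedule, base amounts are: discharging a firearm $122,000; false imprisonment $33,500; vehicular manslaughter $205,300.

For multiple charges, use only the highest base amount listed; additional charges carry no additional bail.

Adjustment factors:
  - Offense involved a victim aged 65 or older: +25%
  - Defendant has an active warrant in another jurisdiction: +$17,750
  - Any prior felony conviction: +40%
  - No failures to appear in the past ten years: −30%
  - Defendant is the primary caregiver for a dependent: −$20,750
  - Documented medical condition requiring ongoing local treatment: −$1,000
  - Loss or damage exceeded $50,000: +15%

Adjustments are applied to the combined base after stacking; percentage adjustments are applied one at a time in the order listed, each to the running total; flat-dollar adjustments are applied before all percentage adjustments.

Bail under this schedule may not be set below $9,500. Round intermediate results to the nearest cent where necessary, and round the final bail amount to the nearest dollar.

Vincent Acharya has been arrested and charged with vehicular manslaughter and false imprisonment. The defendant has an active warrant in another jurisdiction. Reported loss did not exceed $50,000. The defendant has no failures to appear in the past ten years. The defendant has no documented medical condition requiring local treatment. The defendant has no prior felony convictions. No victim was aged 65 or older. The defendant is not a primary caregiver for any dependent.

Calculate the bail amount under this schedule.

Base amounts from the schedule: vehicular manslaughter $205,300; false imprisonment $33,500.
Stacking rule: use the highest base only. Highest is vehicular manslaughter at $205,300. Combined base = $205,300.
Defendant has an active warrant in another jurisdiction (+$17,750 flat): $205,300 + $17,750 = $223,050.
No failures to appear in the past ten years (−30%): $223,050 × 0.7 = $156,135.
$156,135 is at or above the $9,500 minimum.

$156,135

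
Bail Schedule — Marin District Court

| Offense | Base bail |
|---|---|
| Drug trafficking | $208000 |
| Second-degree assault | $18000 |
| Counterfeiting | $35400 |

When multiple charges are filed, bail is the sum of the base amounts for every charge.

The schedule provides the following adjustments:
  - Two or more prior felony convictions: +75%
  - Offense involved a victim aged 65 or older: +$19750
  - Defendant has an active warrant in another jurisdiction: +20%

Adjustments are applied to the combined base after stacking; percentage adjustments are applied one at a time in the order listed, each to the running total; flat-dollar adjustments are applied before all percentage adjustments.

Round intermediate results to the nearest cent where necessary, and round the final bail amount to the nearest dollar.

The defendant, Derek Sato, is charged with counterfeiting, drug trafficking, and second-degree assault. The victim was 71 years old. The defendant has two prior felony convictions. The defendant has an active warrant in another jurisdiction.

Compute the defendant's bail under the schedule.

Base amounts from the schedule: counterfeiting $35400; drug trafficking $208000; second-degree assault $18000.
Stacking rule: sum of all bases. $35400 + $208000 + $18000 = $261400.
Offense involved a victim aged 65 or older (+$19750 flat): $261400 + $19750 = $281150.
Two or more prior felony convictions (+75%): $281150 × 1.75 = $492012.50.
Defendant has an active warrant in another jurisdiction (+20%): $492012.50 × 1.2 = $590415.

$590415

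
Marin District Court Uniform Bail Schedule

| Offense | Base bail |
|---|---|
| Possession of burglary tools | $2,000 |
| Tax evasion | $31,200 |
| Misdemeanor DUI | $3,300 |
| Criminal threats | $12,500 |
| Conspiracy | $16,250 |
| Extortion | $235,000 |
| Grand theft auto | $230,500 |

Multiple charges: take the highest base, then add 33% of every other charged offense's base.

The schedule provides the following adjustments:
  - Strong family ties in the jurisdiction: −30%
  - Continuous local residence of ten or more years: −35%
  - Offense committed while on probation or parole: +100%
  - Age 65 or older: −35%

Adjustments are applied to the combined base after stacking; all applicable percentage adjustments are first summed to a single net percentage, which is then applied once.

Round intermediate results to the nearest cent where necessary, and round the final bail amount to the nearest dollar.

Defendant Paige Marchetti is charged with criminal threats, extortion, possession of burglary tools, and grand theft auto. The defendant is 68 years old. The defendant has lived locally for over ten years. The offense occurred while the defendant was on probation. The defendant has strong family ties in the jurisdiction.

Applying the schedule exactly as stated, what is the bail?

Base amounts from the schedule: criminal threats $12,500; extortion $235,000; possession of burglary tools $2,000; grand theft auto $230,500.
Stacking rule: highest base plus 33% of each additional charge. Highest is extortion at $235,000. Additional: $12,500 × 33% = $4,125; $2,000 × 33% = $660; $230,500 × 33% = $76,065. Combined base = $235,000 + $80,850 = $315,850.
Net percentage adjustment: −30% −35% +100% −35% = +0%. $315,850 × 1 = $315,850.

$315,850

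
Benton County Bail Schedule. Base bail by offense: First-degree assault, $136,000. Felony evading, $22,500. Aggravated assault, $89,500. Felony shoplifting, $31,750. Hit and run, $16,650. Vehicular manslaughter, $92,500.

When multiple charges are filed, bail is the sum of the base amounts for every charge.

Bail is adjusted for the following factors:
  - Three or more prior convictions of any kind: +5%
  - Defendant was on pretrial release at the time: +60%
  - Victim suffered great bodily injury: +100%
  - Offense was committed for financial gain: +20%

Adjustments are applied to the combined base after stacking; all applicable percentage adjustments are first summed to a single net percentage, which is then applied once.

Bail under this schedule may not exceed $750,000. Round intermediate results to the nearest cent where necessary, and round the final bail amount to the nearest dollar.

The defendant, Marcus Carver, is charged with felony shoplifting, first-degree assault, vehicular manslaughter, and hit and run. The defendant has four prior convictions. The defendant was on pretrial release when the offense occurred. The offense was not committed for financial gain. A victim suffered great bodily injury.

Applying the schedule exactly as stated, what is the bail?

$733,785

Base amounts from the schedule: felony shoplifting $31,750; first-degree assault $136,000; vehicular manslaughter $92,500; hit and run $16,650.
Stacking rule: sum of all bases. $31,750 + $136,000 + $92,500 + $16,650 = $276,900.
Net percentage adjustment: +5% +60% +100% = +165%. $276,900 × 2.65 = $733,785.
$733,785 is within the $750,000 maximum.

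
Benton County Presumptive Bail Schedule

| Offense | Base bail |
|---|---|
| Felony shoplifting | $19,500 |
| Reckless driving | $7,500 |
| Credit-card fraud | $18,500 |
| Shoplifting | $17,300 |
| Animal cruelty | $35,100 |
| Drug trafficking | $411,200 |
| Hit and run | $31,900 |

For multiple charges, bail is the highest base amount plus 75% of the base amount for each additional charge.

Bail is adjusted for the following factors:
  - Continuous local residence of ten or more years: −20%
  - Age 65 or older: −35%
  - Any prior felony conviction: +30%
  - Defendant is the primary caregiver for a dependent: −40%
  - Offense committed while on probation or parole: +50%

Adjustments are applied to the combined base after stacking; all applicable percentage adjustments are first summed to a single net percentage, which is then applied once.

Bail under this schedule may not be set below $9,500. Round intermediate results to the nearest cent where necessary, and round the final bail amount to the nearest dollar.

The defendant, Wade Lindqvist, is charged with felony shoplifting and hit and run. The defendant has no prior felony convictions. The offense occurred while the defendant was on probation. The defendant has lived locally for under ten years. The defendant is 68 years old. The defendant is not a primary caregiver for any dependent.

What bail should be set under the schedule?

Base amounts from the schedule: felony shoplifting $19,500; hit and run $31,900.
Stacking rule: highest base plus 75% of each additional charge. Highest is hit and run at $31,900. Additional: $19,500 × 75% = $14,625. Combined base = $31,900 + $14,625 = $46,525.
Net percentage adjustment: −35% +50% = +15%. $46,525 × 1.15 = $53,503.75.
$53,503.75 is at or above the $9,500 minimum.
Rounded to the nearest dollar: $53,504.

$53,504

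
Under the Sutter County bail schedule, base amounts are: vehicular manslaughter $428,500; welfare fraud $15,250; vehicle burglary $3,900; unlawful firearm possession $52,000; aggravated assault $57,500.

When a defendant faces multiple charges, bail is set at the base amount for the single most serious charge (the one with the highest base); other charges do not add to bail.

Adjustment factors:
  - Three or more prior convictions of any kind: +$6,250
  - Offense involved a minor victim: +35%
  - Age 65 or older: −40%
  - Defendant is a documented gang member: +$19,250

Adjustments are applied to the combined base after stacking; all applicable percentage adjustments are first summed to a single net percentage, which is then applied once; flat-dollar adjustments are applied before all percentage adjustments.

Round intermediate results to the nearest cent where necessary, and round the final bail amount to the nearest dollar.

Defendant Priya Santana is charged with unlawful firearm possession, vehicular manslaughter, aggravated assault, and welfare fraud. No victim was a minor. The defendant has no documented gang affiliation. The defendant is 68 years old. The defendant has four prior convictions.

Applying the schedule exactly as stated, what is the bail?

Base amounts from the schedule: unlawful firearm possession $52,000; vehicular manslaughter $428,500; aggravated assault $57,500; welfare fraud $15,250.
Stacking rule: use the highest base only. Highest is vehicular manslaughter at $428,500. Combined base = $428,500.
Three or more prior convictions of any kind (+$6,250 flat): $428,500 + $6,250 = $434,750.
Age 65 or older (−40%): $434,750 × 0.6 = $260,850.

$260,850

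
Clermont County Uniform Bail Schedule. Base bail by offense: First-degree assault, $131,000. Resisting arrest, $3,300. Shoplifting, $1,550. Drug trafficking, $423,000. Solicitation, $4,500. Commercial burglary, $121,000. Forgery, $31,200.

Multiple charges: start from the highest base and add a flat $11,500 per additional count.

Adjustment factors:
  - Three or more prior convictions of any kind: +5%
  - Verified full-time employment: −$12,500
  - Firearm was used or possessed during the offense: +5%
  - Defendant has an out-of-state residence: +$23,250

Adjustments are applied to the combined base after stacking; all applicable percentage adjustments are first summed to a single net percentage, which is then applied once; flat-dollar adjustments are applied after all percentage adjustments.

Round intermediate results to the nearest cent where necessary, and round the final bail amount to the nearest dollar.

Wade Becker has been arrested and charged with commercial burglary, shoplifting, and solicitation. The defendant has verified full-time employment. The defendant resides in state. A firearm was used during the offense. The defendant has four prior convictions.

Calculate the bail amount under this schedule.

Base amounts from the schedule: commercial burglary $121,000; shoplifting $1,550; solicitation $4,500.
Stacking rule: highest base plus $11,500 per additional charge. Highest is commercial burglary at $121,000; 2 additional charges → +$23,000. Combined base = $144,000.
Net percentage adjustment: +5% +5% = +10%. $144,000 × 1.1 = $158,400.
Verified full-time employment (−$12,500 flat): $158,400 − $12,500 = $145,900.

$145,900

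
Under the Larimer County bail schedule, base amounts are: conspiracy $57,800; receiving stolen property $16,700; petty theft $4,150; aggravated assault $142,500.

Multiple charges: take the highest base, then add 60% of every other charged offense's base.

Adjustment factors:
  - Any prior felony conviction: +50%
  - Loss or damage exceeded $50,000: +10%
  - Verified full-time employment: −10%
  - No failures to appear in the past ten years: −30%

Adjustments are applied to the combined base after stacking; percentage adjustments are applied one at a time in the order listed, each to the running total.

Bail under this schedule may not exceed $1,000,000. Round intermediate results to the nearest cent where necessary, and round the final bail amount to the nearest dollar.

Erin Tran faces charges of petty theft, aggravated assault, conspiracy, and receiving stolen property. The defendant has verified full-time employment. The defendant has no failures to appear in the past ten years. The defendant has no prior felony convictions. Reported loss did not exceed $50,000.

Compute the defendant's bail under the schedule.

$119,505

Base amounts from the schedule: petty theft $4,150; aggravated assault $142,500; conspiracy $57,800; receiving stolen property $16,700.
Stacking rule: highest base plus 60% of each additional charge. Highest is aggravated assault at $142,500. Additional: $4,150 × 60% = $2,490; $57,800 × 60% = $34,680; $16,700 × 60% = $10,020. Combined base = $142,500 + $47,190 = $189,690.
Verified full-time employment (−10%): $189,690 × 0.9 = $170,721.
No failures to appear in the past ten years (−30%): $170,721 × 0.7 = $119,504.70.
$119,504.70 is within the $1,000,000 maximum.
Rounded to the nearest dollar: $119,505.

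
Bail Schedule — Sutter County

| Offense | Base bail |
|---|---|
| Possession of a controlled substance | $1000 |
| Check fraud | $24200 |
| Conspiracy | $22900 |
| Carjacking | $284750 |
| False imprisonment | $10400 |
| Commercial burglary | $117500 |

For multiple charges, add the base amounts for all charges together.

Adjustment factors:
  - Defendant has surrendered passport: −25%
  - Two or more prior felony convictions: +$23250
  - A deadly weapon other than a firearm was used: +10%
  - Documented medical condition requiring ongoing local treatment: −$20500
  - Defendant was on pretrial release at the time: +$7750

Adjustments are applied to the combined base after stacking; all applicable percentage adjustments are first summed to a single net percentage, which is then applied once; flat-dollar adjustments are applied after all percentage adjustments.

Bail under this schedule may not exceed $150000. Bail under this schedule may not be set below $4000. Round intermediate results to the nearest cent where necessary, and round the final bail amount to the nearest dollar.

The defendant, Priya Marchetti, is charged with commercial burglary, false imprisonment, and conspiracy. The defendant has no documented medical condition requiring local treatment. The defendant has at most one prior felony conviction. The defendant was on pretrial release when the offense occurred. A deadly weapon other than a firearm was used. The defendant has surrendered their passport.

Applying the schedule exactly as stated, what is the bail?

$135930

Base amounts from the schedule: commercial burglary $117500; false imprisonment $10400; conspiracy $22900.
Stacking rule: sum of all bases. $117500 + $10400 + $22900 = $150800.
Net percentage adjustment: −25% +10% = −15%. $150800 × 0.85 = $128180.
Defendant was on pretrial release at the time (+$7750 flat): $128180 + $7750 = $135930.
$135930 is within the $150000 maximum.
$135930 is at or above the $4000 minimum.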